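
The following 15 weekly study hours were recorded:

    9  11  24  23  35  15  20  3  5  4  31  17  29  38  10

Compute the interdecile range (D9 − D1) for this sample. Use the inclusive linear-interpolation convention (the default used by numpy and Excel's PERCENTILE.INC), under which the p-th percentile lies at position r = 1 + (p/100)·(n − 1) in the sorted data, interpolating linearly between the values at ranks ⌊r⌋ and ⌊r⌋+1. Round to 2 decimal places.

Sorted: 3, 4, 5, 9, 10, 11, 15, 17, 20, 23, 24, 29, 31, 35, 38.
n = 15.
P10: r = 2.4; ranks 2–3 are 4, 5; interpolating gives 4.4.
P90: r = 13.6; ranks 13–14 are 31, 35; interpolating gives 33.4.
Difference: 33.4 − 4.4 = 29.

29.00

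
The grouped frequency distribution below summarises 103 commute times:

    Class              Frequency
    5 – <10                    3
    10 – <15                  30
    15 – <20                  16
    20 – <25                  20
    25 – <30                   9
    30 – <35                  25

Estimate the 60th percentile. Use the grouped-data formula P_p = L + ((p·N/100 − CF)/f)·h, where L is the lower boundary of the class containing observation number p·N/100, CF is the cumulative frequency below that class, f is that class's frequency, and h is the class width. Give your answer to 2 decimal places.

N = 103; target position k = 60/100 · 103 = 61.8.
Cumulative frequencies: 3, 33, 49, 69, 78, 103.
Observation 61.8 falls in the class 20 – <25.
L = 20, CF = 49, f = 20, h = 5.
P60 = 20 + ((61.8 − 49)/20)·5 = 20 + 3.2 = 23.2.

23.20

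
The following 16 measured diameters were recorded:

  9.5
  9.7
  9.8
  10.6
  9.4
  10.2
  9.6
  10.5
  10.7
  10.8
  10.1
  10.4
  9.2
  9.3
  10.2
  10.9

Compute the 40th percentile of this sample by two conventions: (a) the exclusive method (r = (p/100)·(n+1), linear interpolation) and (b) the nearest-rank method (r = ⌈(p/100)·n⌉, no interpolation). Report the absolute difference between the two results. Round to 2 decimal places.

Sorted: 9.2, 9.3, 9.4, 9.5, 9.6, 9.7, 9.8, 10.1, 10.2, 10.2, 10.4, 10.5, 10.6, 10.7, 10.8, 10.9.
n = 16.
(a) r = 6.8; between ranks 6 (9.7) and 7 (9.8): 9.78.
(b) the nearest-rank method: rank 7 → 9.8.
|9.78 − 9.8| = 0.02.

0.02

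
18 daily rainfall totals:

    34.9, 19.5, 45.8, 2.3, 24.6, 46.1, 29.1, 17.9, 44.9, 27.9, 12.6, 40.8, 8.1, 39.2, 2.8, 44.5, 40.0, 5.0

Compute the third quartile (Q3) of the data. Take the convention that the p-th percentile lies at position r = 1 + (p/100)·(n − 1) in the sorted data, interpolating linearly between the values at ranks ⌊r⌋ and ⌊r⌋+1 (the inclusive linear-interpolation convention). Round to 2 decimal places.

40.60

Sorted: 2.3, 2.8, 5.0, 8.1, 12.6, 17.9, 19.5, 24.6, 27.9, 29.1, 34.9, 39.2, 40.0, 40.8, 44.5, 44.9, 45.8, 46.1.
n = 18.
r = 1 + (75/100)·(18 − 1) = 1 + 12.75 = 13.75.
Rank 13 is 40.0 and rank 14 is 40.8.
Interpolate: 40.0 + 0.75·(40.8 − 40.0) = 40.0 + 0.75·0.8 = 40.6.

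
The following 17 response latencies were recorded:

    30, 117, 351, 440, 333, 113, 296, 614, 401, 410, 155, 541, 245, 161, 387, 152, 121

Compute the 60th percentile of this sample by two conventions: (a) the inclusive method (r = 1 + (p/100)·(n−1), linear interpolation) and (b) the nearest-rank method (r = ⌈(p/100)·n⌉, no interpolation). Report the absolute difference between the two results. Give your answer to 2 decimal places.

Sorted: 30, 113, 117, 121, 152, 155, 161, 245, 296, 333, 351, 387, 401, 410, 440, 541, 614.
n = 17.
(a) r = 10.6; between ranks 10 (333) and 11 (351): 343.8.
(b) the nearest-rank method: rank 11 → 351.
|343.8 − 351| = 7.2.

7.20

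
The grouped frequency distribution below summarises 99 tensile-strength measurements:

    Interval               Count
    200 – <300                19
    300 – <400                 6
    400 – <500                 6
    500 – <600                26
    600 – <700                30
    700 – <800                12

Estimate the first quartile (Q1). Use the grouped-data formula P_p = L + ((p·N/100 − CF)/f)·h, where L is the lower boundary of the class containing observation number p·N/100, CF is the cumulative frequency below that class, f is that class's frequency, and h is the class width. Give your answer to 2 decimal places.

N = 99; target position k = 25/100 · 99 = 24.75.
Cumulative frequencies: 19, 25, 31, 57, 87, 99.
Observation 24.75 falls in the class 300 – <400.
L = 300, CF = 19, f = 6, h = 100.
P25 = 300 + ((24.75 − 19)/6)·100 = 300 + 95.8333 = 395.833.

395.83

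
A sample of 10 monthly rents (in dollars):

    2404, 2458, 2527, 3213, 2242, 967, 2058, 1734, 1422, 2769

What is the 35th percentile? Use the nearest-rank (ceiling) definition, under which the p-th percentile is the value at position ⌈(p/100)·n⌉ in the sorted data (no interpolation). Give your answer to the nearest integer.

Sorted: 967, 1422, 1734, 2058, 2242, 2404, 2458, 2527, 2769, 3213.
n = 10.
Position = ⌈35/100 · 10⌉ = ⌈3.5⌉ = 4.
The value at rank 4 is 2058.

2058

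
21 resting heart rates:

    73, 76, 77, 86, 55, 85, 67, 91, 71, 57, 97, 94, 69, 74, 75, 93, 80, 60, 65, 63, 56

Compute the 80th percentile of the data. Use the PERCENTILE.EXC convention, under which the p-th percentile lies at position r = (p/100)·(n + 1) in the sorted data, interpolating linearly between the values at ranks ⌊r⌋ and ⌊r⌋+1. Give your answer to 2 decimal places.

Sorted: 55, 56, 57, 60, 63, 65, 67, 69, 71, 73, 74, 75, 76, 77, 80, 85, 86, 91, 93, 94, 97.
n = 21.
r = (80/100)·(21 + 1) = 17.6.
Rank 17 is 86 and rank 18 is 91.
Interpolate: 86 + 0.6·(91 − 86) = 86 + 0.6·5 = 89.

89.00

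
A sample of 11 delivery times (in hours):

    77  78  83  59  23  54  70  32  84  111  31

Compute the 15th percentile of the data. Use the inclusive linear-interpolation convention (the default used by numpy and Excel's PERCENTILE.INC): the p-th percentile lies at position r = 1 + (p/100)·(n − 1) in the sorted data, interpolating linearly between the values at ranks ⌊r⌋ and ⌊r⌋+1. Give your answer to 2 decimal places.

Sorted: 23, 31, 32, 54, 59, 70, 77, 78, 83, 84, 111.
n = 11.
r = 1 + (15/100)·(11 − 1) = 1 + 1.5 = 2.5.
Rank 2 is 31 and rank 3 is 32.
Interpolate: 31 + 0.5·(32 − 31) = 31 + 0.5·1 = 31.5.

31.50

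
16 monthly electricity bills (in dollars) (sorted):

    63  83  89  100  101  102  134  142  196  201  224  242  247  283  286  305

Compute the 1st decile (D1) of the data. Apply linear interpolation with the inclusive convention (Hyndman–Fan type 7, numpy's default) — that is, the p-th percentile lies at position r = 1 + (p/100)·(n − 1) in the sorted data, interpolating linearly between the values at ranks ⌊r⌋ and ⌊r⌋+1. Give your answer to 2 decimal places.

n = 16.
r = 1 + (10/100)·(16 − 1) = 1 + 1.5 = 2.5.
Rank 2 is 83 and rank 3 is 89.
Interpolate: 83 + 0.5·(89 − 83) = 83 + 0.5·6 = 86.

86.00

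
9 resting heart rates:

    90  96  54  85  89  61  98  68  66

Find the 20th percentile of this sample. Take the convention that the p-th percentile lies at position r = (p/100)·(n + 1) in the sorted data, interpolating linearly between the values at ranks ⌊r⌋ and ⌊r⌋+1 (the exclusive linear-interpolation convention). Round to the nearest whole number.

61

Sorted: 54, 61, 66, 68, 85, 89, 90, 96, 98.
n = 9.
r = (20/100)·(9 + 1) = 2.
r is an integer, so P20 is the value at rank 2: 61.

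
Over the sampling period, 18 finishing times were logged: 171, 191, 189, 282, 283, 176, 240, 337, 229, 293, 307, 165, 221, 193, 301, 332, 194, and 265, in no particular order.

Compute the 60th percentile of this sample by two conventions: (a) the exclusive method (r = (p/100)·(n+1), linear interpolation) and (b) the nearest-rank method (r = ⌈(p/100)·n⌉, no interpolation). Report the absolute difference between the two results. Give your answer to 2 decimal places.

6.80

Sorted: 165, 171, 176, 189, 191, 193, 194, 221, 229, 240, 265, 282, 283, 293, 301, 307, 332, 337.
n = 18.
(a) r = 11.4; between ranks 11 (265) and 12 (282): 271.8.
(b) the nearest-rank method: rank 11 → 265.
|271.8 − 265| = 6.8.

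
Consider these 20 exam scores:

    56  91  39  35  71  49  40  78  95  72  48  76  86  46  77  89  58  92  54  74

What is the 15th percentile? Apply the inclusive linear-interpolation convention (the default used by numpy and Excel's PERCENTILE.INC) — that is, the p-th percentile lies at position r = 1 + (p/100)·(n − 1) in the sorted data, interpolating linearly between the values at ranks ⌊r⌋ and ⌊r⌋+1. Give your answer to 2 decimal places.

Sorted: 35, 39, 40, 46, 48, 49, 54, 56, 58, 71, 72, 74, 76, 77, 78, 86, 89, 91, 92, 95.
n = 20.
r = 1 + (15/100)·(20 − 1) = 1 + 2.85 = 3.85.
Rank 3 is 40 and rank 4 is 46.
Interpolate: 40 + 0.85·(46 − 40) = 40 + 0.85·6 = 45.1.

45.10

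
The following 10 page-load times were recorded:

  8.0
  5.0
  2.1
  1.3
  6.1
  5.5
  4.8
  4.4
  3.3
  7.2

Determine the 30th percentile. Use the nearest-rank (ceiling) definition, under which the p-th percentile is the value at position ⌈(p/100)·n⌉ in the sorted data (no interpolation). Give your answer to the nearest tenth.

Sorted: 1.3, 2.1, 3.3, 4.4, 4.8, 5.0, 5.5, 6.1, 7.2, 8.0.
n = 10.
Position = ⌈30/100 · 10⌉ = ⌈3⌉ = 3.
The value at rank 3 is 3.3.

3.3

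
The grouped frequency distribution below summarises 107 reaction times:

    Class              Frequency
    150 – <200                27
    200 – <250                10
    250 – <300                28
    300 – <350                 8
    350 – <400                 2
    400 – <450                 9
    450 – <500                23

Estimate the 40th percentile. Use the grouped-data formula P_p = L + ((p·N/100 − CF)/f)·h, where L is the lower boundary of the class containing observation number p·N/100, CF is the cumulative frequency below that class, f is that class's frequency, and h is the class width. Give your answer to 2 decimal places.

260.36

N = 107; target position k = 40/100 · 107 = 42.8.
Cumulative frequencies: 27, 37, 65, 73, 75, 84, 107.
Observation 42.8 falls in the class 250 – <300.
L = 250, CF = 37, f = 28, h = 50.
P40 = 250 + ((42.8 − 37)/28)·50 = 250 + 10.3571 = 260.357.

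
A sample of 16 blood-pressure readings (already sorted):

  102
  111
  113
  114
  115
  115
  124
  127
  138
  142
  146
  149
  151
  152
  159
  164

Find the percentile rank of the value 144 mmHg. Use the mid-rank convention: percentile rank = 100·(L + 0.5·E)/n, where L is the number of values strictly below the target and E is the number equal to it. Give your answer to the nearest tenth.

Count below 144: L = 10; count equal: E = 0; n = 16.
Percentile rank = 100·(10 + 0.5·0)/16 = 100·10/16 = 62.5.

62.5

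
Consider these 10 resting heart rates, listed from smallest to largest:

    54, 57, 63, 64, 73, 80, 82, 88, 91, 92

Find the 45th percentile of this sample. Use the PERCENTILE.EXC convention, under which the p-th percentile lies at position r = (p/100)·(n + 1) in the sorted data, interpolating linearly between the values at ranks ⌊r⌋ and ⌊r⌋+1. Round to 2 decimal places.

72.55

n = 10.
r = (45/100)·(10 + 1) = 4.95.
Rank 4 is 64 and rank 5 is 73.
Interpolate: 64 + 0.95·(73 − 64) = 64 + 0.95·9 = 72.55.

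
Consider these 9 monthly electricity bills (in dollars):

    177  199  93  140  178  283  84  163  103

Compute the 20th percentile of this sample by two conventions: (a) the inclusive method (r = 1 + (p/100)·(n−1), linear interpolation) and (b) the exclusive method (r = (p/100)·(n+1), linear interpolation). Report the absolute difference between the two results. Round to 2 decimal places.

6.00

Sorted: 84, 93, 103, 140, 163, 177, 178, 199, 283.
n = 9.
(a) r = 2.6; between ranks 2 (93) and 3 (103): 99.
(b) r = 2 → value at rank 2 = 93.
|99 − 93| = 6.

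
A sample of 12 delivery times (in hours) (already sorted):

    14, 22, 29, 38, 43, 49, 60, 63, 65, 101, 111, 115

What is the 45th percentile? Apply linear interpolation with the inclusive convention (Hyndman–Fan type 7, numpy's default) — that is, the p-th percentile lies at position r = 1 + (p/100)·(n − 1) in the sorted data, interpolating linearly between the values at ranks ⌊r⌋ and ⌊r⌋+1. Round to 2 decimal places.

n = 12.
r = 1 + (45/100)·(12 − 1) = 1 + 4.95 = 5.95.
Rank 5 is 43 and rank 6 is 49.
Interpolate: 43 + 0.95·(49 − 43) = 43 + 0.95·6 = 48.7.

48.70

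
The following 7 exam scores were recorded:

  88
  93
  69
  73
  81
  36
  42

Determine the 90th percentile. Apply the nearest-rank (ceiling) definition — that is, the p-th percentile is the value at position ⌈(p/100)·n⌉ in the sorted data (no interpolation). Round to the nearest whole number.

Sorted: 36, 42, 69, 73, 81, 88, 93.
n = 7.
Position = ⌈90/100 · 7⌉ = ⌈6.3⌉ = 7.
The value at rank 7 is 93.

93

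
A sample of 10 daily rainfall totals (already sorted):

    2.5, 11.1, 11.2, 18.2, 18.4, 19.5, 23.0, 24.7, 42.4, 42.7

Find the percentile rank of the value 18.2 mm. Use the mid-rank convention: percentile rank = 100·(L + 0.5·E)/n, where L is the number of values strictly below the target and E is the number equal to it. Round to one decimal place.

Count below 18.2: L = 3; count equal: E = 1; n = 10.
Percentile rank = 100·(3 + 0.5·1)/10 = 100·3.5/10 = 35.

35.0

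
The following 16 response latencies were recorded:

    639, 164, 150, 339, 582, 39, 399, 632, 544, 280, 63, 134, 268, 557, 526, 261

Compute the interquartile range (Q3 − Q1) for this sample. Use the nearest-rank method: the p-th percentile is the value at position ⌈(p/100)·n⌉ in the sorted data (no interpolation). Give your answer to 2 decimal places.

Sorted: 39, 63, 134, 150, 164, 261, 268, 280, 339, 399, 526, 544, 557, 582, 632, 639.
n = 16.
P25: rank ⌈25/100·16⌉ = 4 → 150.
P75: rank ⌈75/100·16⌉ = 12 → 544.
Difference: 544 − 150 = 394.

394.00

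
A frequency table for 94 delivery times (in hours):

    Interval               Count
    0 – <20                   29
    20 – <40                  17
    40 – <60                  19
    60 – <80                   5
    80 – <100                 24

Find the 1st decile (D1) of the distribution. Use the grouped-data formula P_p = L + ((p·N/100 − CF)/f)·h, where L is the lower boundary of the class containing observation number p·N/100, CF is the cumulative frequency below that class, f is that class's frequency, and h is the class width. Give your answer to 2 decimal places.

6.48

N = 94; target position k = 10/100 · 94 = 9.4.
Cumulative frequencies: 29, 46, 65, 70, 94.
Observation 9.4 falls in the class 0 – <20.
L = 0, CF = 0, f = 29, h = 20.
P10 = 0 + ((9.4 − 0)/29)·20 = 0 + 6.48276 = 6.48276.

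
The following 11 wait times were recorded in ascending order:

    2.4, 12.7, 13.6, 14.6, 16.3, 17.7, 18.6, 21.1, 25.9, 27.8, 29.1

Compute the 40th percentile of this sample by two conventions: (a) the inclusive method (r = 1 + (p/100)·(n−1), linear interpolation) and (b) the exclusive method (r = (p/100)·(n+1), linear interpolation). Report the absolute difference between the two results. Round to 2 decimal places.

n = 11.
(a) r = 5 → value at rank 5 = 16.3.
(b) r = 4.8; between ranks 4 (14.6) and 5 (16.3): 15.96.
|16.3 − 15.96| = 0.34.

0.34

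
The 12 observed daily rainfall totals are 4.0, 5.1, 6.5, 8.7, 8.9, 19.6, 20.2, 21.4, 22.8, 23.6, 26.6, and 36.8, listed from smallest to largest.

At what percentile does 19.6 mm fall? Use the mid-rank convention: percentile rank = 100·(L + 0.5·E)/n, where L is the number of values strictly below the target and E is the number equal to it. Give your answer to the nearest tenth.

Count below 19.6: L = 5; count equal: E = 1; n = 12.
Percentile rank = 100·(5 + 0.5·1)/12 = 100·5.5/12 = 45.83.

45.8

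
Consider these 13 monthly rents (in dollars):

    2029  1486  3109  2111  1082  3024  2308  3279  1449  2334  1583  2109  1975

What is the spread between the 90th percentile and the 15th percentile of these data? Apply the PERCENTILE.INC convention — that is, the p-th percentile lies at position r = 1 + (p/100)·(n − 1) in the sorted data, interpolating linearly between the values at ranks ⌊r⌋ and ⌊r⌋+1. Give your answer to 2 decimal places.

Sorted: 1082, 1449, 1486, 1583, 1975, 2029, 2109, 2111, 2308, 2334, 3024, 3109, 3279.
n = 13.
P15: r = 2.8; ranks 2–3 are 1449, 1486; interpolating gives 1478.6.
P90: r = 11.8; ranks 11–12 are 3024, 3109; interpolating gives 3092.
Difference: 3092 − 1478.6 = 1613.4.

1613.40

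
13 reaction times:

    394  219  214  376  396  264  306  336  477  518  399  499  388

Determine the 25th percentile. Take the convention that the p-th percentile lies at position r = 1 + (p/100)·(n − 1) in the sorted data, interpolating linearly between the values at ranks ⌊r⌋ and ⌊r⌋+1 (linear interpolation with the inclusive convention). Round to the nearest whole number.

Sorted: 214, 219, 264, 306, 336, 376, 388, 394, 396, 399, 477, 499, 518.
n = 13.
r = 1 + (25/100)·(13 − 1) = 1 + 3 = 4.
r is an integer, so P25 is the value at rank 4: 306.

306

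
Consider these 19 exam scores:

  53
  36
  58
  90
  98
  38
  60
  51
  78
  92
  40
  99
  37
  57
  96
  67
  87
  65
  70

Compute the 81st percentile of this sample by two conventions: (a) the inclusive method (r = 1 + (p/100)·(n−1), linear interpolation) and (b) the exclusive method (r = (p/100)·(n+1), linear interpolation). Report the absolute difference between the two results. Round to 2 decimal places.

Sorted: 36, 37, 38, 40, 51, 53, 57, 58, 60, 65, 67, 70, 78, 87, 90, 92, 96, 98, 99.
n = 19.
(a) r = 15.58; between ranks 15 (90) and 16 (92): 91.16.
(b) r = 16.2; between ranks 16 (92) and 17 (96): 92.8.
|91.16 − 92.8| = 1.64.

1.64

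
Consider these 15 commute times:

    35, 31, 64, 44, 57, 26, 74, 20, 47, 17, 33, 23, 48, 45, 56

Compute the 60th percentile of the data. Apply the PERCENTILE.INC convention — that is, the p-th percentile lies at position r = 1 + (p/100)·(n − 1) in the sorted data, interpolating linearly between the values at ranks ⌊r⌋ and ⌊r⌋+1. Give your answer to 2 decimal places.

45.80

Sorted: 17, 20, 23, 26, 31, 33, 35, 44, 45, 47, 48, 56, 57, 64, 74.
n = 15.
r = 1 + (60/100)·(15 − 1) = 1 + 8.4 = 9.4.
Rank 9 is 45 and rank 10 is 47.
Interpolate: 45 + 0.4·(47 − 45) = 45 + 0.4·2 = 45.8.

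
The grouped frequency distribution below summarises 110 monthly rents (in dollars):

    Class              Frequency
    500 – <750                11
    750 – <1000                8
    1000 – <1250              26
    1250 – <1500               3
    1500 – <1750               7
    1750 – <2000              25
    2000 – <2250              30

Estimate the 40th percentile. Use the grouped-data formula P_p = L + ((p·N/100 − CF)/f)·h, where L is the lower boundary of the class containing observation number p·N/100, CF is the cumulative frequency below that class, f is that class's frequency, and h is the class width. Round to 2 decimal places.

N = 110; target position k = 40/100 · 110 = 44.
Cumulative frequencies: 11, 19, 45, 48, 55, 80, 110.
Observation 44 falls in the class 1000 – <1250.
L = 1000, CF = 19, f = 26, h = 250.
P40 = 1000 + ((44 − 19)/26)·250 = 1000 + 240.385 = 1240.38.

1240.38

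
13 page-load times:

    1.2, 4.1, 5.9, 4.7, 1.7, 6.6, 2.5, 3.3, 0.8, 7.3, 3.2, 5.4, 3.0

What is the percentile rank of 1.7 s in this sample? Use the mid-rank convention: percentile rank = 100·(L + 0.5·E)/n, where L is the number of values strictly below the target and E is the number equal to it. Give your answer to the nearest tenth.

19.2

Sorted: 0.8, 1.2, 1.7, 2.5, 3.0, 3.2, 3.3, 4.1, 4.7, 5.4, 5.9, 6.6, 7.3.
Count below 1.7: L = 2; count equal: E = 1; n = 13.
Percentile rank = 100·(2 + 0.5·1)/13 = 100·2.5/13 = 19.23.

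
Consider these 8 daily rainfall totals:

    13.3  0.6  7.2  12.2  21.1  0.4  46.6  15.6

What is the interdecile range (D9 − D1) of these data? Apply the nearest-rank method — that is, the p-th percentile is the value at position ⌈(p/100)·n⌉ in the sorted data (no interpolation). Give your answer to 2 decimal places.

46.20

Sorted: 0.4, 0.6, 7.2, 12.2, 13.3, 15.6, 21.1, 46.6.
n = 8.
P10: rank ⌈10/100·8⌉ = 1 → 0.4.
P90: rank ⌈90/100·8⌉ = 8 → 46.6.
Difference: 46.6 − 0.4 = 46.2.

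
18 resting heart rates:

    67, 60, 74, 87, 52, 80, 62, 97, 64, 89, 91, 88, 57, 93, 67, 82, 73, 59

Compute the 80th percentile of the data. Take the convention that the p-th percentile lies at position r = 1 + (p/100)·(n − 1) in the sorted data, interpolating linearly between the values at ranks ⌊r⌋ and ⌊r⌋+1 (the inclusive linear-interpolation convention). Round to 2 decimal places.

Sorted: 52, 57, 59, 60, 62, 64, 67, 67, 73, 74, 80, 82, 87, 88, 89, 91, 93, 97.
n = 18.
r = 1 + (80/100)·(18 − 1) = 1 + 13.6 = 14.6.
Rank 14 is 88 and rank 15 is 89.
Interpolate: 88 + 0.6·(89 − 88) = 88 + 0.6·1 = 88.6.

88.60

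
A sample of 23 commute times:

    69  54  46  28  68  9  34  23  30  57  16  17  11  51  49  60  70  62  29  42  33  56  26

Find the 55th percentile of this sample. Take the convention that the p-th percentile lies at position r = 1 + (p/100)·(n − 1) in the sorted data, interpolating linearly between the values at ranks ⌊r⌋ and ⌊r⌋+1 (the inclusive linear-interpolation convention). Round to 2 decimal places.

46.30

Sorted: 9, 11, 16, 17, 23, 26, 28, 29, 30, 33, 34, 42, 46, 49, 51, 54, 56, 57, 60, 62, 68, 69, 70.
n = 23.
r = 1 + (55/100)·(23 − 1) = 1 + 12.1 = 13.1.
Rank 13 is 46 and rank 14 is 49.
Interpolate: 46 + 0.1·(49 − 46) = 46 + 0.1·3 = 46.3.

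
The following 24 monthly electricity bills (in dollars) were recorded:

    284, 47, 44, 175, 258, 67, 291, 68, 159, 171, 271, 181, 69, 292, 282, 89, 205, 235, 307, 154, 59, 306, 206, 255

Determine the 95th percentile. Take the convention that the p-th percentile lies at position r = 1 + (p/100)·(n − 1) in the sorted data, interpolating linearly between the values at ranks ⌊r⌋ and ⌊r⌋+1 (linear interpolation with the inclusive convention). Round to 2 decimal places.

303.90

Sorted: 44, 47, 59, 67, 68, 69, 89, 154, 159, 171, 175, 181, 205, 206, 235, 255, 258, 271, 282, 284, 291, 292, 306, 307.
n = 24.
r = 1 + (95/100)·(24 − 1) = 1 + 21.85 = 22.85.
Rank 22 is 292 and rank 23 is 306.
Interpolate: 292 + 0.85·(306 − 292) = 292 + 0.85·14 = 303.9.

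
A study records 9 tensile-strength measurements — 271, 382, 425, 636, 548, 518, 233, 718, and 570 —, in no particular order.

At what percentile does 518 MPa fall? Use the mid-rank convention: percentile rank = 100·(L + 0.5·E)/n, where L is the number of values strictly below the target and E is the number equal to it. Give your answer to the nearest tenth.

50.0

Sorted: 233, 271, 382, 425, 518, 548, 570, 636, 718.
Count below 518: L = 4; count equal: E = 1; n = 9.
Percentile rank = 100·(4 + 0.5·1)/9 = 100·4.5/9 = 50.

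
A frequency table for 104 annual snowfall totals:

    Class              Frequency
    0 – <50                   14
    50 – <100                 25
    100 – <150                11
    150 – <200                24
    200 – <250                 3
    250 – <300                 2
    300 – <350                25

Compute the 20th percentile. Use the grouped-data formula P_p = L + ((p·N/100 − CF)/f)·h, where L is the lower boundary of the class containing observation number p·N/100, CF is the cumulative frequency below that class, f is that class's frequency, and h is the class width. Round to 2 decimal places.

63.60

N = 104; target position k = 20/100 · 104 = 20.8.
Cumulative frequencies: 14, 39, 50, 74, 77, 79, 104.
Observation 20.8 falls in the class 50 – <100.
L = 50, CF = 14, f = 25, h = 50.
P20 = 50 + ((20.8 − 14)/25)·50 = 50 + 13.6 = 63.6.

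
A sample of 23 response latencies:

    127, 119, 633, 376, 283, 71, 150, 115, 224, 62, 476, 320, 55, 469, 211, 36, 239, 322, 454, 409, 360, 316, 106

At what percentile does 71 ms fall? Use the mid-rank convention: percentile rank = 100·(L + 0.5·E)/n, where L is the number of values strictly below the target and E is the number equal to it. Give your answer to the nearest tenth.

15.2

Sorted: 36, 55, 62, 71, 106, 115, 119, 127, 150, 211, 224, 239, 283, 316, 320, 322, 360, 376, 409, 454, 469, 476, 633.
Count below 71: L = 3; count equal: E = 1; n = 23.
Percentile rank = 100·(3 + 0.5·1)/23 = 100·3.5/23 = 15.22.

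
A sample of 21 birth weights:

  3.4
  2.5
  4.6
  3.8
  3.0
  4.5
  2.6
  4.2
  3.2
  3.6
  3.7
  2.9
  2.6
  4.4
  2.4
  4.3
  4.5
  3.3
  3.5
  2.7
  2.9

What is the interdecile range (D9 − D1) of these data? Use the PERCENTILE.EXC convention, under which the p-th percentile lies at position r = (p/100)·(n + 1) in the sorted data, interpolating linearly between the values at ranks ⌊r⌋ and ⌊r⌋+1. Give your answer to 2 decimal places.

Sorted: 2.4, 2.5, 2.6, 2.6, 2.7, 2.9, 2.9, 3.0, 3.2, 3.3, 3.4, 3.5, 3.6, 3.7, 3.8, 4.2, 4.3, 4.4, 4.5, 4.5, 4.6.
n = 21.
P10: r = 2.2; ranks 2–3 are 2.5, 2.6; interpolating gives 2.52.
P90: r = 19.8; ranks 19–20 are 4.5, 4.5; interpolating gives 4.5.
Difference: 4.5 − 2.52 = 1.98.

1.98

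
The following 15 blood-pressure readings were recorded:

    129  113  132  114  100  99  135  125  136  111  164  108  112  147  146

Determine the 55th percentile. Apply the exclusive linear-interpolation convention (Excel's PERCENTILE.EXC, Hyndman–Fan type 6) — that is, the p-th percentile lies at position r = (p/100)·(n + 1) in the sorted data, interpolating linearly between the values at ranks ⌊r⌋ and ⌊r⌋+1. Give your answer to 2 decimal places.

Sorted: 99, 100, 108, 111, 112, 113, 114, 125, 129, 132, 135, 136, 146, 147, 164.
n = 15.
r = (55/100)·(15 + 1) = 8.8.
Rank 8 is 125 and rank 9 is 129.
Interpolate: 125 + 0.8·(129 − 125) = 125 + 0.8·4 = 128.2.

128.20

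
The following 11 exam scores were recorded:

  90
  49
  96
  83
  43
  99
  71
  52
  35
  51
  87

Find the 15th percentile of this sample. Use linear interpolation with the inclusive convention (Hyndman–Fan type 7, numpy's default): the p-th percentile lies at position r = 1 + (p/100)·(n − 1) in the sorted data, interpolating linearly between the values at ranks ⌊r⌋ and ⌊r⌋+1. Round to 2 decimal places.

Sorted: 35, 43, 49, 51, 52, 71, 83, 87, 90, 96, 99.
n = 11.
r = 1 + (15/100)·(11 − 1) = 1 + 1.5 = 2.5.
Rank 2 is 43 and rank 3 is 49.
Interpolate: 43 + 0.5·(49 − 43) = 43 + 0.5·6 = 46.

46.00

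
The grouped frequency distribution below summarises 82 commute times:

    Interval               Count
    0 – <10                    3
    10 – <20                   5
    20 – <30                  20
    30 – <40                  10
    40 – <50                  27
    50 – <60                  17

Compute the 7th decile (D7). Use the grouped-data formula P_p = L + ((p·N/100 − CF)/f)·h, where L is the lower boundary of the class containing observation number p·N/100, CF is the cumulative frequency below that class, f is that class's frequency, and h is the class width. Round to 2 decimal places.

47.19

N = 82; target position k = 70/100 · 82 = 57.4.
Cumulative frequencies: 3, 8, 28, 38, 65, 82.
Observation 57.4 falls in the class 40 – <50.
L = 40, CF = 38, f = 27, h = 10.
P70 = 40 + ((57.4 − 38)/27)·10 = 40 + 7.18519 = 47.1852.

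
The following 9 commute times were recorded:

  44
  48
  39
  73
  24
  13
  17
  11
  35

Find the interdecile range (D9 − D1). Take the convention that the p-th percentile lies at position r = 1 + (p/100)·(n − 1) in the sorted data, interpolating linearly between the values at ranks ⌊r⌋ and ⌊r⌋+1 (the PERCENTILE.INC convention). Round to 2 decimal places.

40.40

Sorted: 11, 13, 17, 24, 35, 39, 44, 48, 73.
n = 9.
P10: r = 1.8; ranks 1–2 are 11, 13; interpolating gives 12.6.
P90: r = 8.2; ranks 8–9 are 48, 73; interpolating gives 53.
Difference: 53 − 12.6 = 40.4.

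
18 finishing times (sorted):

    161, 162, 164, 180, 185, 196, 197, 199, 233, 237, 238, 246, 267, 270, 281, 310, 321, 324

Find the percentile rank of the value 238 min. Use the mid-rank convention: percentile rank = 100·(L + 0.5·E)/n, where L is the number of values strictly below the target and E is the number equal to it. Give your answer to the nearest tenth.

Count below 238: L = 10; count equal: E = 1; n = 18.
Percentile rank = 100·(10 + 0.5·1)/18 = 100·10.5/18 = 58.33.

58.3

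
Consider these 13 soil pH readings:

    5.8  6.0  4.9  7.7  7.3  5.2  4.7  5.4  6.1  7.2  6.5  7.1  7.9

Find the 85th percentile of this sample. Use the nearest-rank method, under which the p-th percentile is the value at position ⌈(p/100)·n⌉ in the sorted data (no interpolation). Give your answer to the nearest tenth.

7.7

Sorted: 4.7, 4.9, 5.2, 5.4, 5.8, 6.0, 6.1, 6.5, 7.1, 7.2, 7.3, 7.7, 7.9.
n = 13.
Position = ⌈85/100 · 13⌉ = ⌈11.05⌉ = 12.
The value at rank 12 is 7.7.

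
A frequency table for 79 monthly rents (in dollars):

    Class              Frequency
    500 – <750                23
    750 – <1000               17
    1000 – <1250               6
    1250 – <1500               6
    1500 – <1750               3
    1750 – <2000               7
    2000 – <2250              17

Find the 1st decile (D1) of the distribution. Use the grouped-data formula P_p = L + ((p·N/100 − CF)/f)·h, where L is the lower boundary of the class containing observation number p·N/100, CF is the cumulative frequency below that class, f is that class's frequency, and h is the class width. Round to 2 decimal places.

N = 79; target position k = 10/100 · 79 = 7.9.
Cumulative frequencies: 23, 40, 46, 52, 55, 62, 79.
Observation 7.9 falls in the class 500 – <750.
L = 500, CF = 0, f = 23, h = 250.
P10 = 500 + ((7.9 − 0)/23)·250 = 500 + 85.8696 = 585.87.

585.87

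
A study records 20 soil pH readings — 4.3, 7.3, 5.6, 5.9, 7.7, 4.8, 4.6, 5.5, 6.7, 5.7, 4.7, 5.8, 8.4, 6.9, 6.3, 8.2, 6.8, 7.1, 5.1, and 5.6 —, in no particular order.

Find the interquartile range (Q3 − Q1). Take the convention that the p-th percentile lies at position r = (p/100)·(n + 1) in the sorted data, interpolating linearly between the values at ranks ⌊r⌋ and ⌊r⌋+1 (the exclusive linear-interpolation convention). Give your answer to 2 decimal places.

Sorted: 4.3, 4.6, 4.7, 4.8, 5.1, 5.5, 5.6, 5.6, 5.7, 5.8, 5.9, 6.3, 6.7, 6.8, 6.9, 7.1, 7.3, 7.7, 8.2, 8.4.
n = 20.
P25: r = 5.25; ranks 5–6 are 5.1, 5.5; interpolating gives 5.2.
P75: r = 15.75; ranks 15–16 are 6.9, 7.1; interpolating gives 7.05.
Difference: 7.05 − 5.2 = 1.85.

1.85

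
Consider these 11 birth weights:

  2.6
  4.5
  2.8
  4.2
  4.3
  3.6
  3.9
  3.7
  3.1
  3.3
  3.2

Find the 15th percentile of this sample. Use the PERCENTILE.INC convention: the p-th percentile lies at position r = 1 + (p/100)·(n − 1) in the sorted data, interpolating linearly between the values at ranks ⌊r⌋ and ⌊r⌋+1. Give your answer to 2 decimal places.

2.95

Sorted: 2.6, 2.8, 3.1, 3.2, 3.3, 3.6, 3.7, 3.9, 4.2, 4.3, 4.5.
n = 11.
r = 1 + (15/100)·(11 − 1) = 1 + 1.5 = 2.5.
Rank 2 is 2.8 and rank 3 is 3.1.
Interpolate: 2.8 + 0.5·(3.1 − 2.8) = 2.8 + 0.5·0.3 = 2.95.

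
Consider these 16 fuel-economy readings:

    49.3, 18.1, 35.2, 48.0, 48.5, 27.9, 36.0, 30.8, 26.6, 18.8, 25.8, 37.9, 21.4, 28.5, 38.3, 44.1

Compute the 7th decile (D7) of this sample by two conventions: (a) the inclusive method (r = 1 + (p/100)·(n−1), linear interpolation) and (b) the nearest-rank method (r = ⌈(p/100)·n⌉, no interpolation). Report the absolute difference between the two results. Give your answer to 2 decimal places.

Sorted: 18.1, 18.8, 21.4, 25.8, 26.6, 27.9, 28.5, 30.8, 35.2, 36.0, 37.9, 38.3, 44.1, 48.0, 48.5, 49.3.
n = 16.
(a) r = 11.5; between ranks 11 (37.9) and 12 (38.3): 38.1.
(b) the nearest-rank method: rank 12 → 38.3.
|38.1 − 38.3| = 0.2.

0.20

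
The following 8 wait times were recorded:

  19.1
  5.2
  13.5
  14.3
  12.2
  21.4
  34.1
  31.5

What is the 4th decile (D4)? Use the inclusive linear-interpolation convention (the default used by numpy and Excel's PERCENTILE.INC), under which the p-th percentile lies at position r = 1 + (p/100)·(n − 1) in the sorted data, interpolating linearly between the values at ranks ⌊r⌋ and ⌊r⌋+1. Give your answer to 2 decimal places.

Sorted: 5.2, 12.2, 13.5, 14.3, 19.1, 21.4, 31.5, 34.1.
n = 8.
r = 1 + (40/100)·(8 − 1) = 1 + 2.8 = 3.8.
Rank 3 is 13.5 and rank 4 is 14.3.
Interpolate: 13.5 + 0.8·(14.3 − 13.5) = 13.5 + 0.8·0.8 = 14.14.

14.14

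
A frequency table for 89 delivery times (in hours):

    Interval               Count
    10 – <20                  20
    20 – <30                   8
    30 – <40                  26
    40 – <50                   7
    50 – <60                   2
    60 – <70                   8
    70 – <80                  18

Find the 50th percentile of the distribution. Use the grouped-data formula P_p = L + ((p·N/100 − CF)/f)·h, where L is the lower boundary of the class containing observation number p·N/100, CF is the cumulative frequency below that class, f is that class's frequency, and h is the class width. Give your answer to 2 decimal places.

36.35

N = 89; target position k = 50/100 · 89 = 44.5.
Cumulative frequencies: 20, 28, 54, 61, 63, 71, 89.
Observation 44.5 falls in the class 30 – <40.
L = 30, CF = 28, f = 26, h = 10.
P50 = 30 + ((44.5 − 28)/26)·10 = 30 + 6.34615 = 36.3462.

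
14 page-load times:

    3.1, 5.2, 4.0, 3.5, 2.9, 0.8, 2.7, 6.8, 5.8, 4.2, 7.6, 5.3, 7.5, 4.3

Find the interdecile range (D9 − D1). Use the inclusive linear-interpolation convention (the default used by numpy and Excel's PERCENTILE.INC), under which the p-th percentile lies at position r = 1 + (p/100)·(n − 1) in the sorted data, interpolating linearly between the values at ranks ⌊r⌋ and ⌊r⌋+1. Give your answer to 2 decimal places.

Sorted: 0.8, 2.7, 2.9, 3.1, 3.5, 4.0, 4.2, 4.3, 5.2, 5.3, 5.8, 6.8, 7.5, 7.6.
n = 14.
P10: r = 2.3; ranks 2–3 are 2.7, 2.9; interpolating gives 2.76.
P90: r = 12.7; ranks 12–13 are 6.8, 7.5; interpolating gives 7.29.
Difference: 7.29 − 2.76 = 4.53.

4.53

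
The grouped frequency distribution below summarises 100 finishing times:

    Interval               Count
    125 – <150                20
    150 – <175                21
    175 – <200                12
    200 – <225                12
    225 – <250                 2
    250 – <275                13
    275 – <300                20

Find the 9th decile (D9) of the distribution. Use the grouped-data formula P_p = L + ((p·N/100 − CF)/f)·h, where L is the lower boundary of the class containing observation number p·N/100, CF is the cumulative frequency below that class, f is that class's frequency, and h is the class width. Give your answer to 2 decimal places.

N = 100; target position k = 90/100 · 100 = 90.
Cumulative frequencies: 20, 41, 53, 65, 67, 80, 100.
Observation 90 falls in the class 275 – <300.
L = 275, CF = 80, f = 20, h = 25.
P90 = 275 + ((90 − 80)/20)·25 = 275 + 12.5 = 287.5.

287.50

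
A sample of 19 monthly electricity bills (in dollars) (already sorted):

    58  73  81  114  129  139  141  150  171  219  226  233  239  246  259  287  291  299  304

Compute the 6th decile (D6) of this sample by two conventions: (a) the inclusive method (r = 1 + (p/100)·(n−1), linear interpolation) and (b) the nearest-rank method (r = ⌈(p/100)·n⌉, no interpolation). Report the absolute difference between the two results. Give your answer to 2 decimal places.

1.40

n = 19.
(a) r = 11.8; between ranks 11 (226) and 12 (233): 231.6.
(b) the nearest-rank method: rank 12 → 233.
|231.6 − 233| = 1.4.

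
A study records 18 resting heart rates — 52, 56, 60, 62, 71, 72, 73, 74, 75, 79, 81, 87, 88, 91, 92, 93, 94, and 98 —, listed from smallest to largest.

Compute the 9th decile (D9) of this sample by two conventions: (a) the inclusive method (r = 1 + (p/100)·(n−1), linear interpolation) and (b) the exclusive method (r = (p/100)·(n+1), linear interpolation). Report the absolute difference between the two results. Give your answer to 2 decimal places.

1.10

n = 18.
(a) r = 16.3; between ranks 16 (93) and 17 (94): 93.3.
(b) r = 17.1; between ranks 17 (94) and 18 (98): 94.4.
|93.3 − 94.4| = 1.1.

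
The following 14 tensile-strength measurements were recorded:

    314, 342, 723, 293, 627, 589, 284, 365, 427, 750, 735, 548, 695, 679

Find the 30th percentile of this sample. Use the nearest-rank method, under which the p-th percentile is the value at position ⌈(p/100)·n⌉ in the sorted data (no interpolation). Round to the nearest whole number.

365

Sorted: 284, 293, 314, 342, 365, 427, 548, 589, 627, 679, 695, 723, 735, 750.
n = 14.
Position = ⌈30/100 · 14⌉ = ⌈4.2⌉ = 5.
The value at rank 5 is 365.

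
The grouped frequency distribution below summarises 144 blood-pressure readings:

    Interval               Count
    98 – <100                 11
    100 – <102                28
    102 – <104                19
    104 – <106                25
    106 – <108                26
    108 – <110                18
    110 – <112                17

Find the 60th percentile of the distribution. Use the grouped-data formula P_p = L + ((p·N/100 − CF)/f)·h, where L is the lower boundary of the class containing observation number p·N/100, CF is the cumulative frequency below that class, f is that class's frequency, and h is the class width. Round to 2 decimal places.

N = 144; target position k = 60/100 · 144 = 86.4.
Cumulative frequencies: 11, 39, 58, 83, 109, 127, 144.
Observation 86.4 falls in the class 106 – <108.
L = 106, CF = 83, f = 26, h = 2.
P60 = 106 + ((86.4 − 83)/26)·2 = 106 + 0.261538 = 106.262.

106.26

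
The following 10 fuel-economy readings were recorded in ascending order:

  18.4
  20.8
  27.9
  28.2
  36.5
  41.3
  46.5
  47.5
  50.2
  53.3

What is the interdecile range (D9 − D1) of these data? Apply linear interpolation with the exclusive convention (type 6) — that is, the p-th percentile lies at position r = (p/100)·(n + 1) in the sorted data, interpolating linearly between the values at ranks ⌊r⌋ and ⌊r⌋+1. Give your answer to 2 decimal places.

n = 10.
P10: r = 1.1; ranks 1–2 are 18.4, 20.8; interpolating gives 18.64.
P90: r = 9.9; ranks 9–10 are 50.2, 53.3; interpolating gives 52.99.
Difference: 52.99 − 18.64 = 34.35.

34.35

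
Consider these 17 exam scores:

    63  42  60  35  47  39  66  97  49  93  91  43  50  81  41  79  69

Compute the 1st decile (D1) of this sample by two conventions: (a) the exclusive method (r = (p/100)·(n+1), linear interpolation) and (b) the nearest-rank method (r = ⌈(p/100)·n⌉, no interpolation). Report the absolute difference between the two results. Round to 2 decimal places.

0.80

Sorted: 35, 39, 41, 42, 43, 47, 49, 50, 60, 63, 66, 69, 79, 81, 91, 93, 97.
n = 17.
(a) r = 1.8; between ranks 1 (35) and 2 (39): 38.2.
(b) the nearest-rank method: rank 2 → 39.
|38.2 − 39| = 0.8.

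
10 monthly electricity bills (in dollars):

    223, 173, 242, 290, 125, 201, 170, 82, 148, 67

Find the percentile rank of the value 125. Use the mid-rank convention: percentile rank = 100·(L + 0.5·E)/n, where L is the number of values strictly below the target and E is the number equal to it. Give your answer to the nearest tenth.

Sorted: 67, 82, 125, 148, 170, 173, 201, 223, 242, 290.
Count below 125: L = 2; count equal: E = 1; n = 10.
Percentile rank = 100·(2 + 0.5·1)/10 = 100·2.5/10 = 25.

25.0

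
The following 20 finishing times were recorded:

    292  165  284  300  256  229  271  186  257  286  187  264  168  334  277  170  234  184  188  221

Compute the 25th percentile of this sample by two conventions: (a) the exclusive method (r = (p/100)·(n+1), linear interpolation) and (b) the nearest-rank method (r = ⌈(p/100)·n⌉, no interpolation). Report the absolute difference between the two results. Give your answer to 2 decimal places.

0.25

Sorted: 165, 168, 170, 184, 186, 187, 188, 221, 229, 234, 256, 257, 264, 271, 277, 284, 286, 292, 300, 334.
n = 20.
(a) r = 5.25; between ranks 5 (186) and 6 (187): 186.25.
(b) the nearest-rank method: rank 5 → 186.
|186.25 − 186| = 0.25.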